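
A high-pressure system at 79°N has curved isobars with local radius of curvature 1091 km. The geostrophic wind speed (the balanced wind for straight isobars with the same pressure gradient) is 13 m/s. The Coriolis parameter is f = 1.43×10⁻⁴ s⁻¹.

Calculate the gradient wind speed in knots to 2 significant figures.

28 knots

Around a high, pressure-gradient force acts outward with centrifugal, so Coriolis balances both:
fV = (1/ρ)|∂P/∂n| + V²/R  →  V² − fR·V + fR·V_g = 0
With fR = 1.43×10⁻⁴ × 1091×10³ m = 156 m/s:
V = [fR − √((fR)² − 4 fR V_g)]/2 = [156 − √(156² − 4×156×13)]/2 = 14.3 m/s
Supergeostrophic (V > V_g = 13 m/s), as expected around a high.
Converting: 14.3 m/s × 1.944 = 28 knots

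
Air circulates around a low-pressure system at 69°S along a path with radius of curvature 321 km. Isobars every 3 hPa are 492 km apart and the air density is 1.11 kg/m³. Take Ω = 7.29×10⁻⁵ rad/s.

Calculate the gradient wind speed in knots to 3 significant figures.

7.23 knots

Coriolis parameter at 69°S:
f = 2Ω sin φ = 2 × 7.29×10⁻⁵ × sin 69° = 1.36×10⁻⁴ s⁻¹
Pressure gradient: |∂P/∂n| = 300 Pa / 492000 m = 6.10×10⁻⁴ Pa/m
Geostrophic speed: V_g = |∂P/∂n|/(fρ) = 6.10×10⁻⁴/(1.36×10⁻⁴ × 1.11) = 4.04 m/s
Around a low, centrifugal force acts outward with Coriolis, so pressure-gradient force balances both:
(1/ρ)|∂P/∂n| = fV + V²/R  →  V² + fR·V − fR·V_g = 0
With fR = 1.36×10⁻⁴ × 321×10³ m = 43.7 m/s:
V = [−fR + √((fR)² + 4 fR V_g)]/2 = [−43.7 + √(43.7² + 4×43.7×4.04)]/2 = 3.72 m/s
Subgeostrophic (V < V_g = 4.04 m/s), as expected around a low.
Converting: 3.72 m/s × 1.944 = 7.23 knots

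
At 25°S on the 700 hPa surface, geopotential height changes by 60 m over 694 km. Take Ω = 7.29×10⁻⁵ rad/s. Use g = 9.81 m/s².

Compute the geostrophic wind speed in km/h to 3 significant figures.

49.6 km/h

Coriolis parameter at 25°S:
f = 2Ω sin φ = 2 × 7.29×10⁻⁵ × sin 25° = 6.16×10⁻⁵ s⁻¹
Height gradient: |∂Z/∂n| = 60 m / 694000 m = 8.65×10⁻⁵
On a pressure surface, geostrophic balance gives V_g = (g/f)|∂Z/∂n|:
V_g = 9.81 × 8.65×10⁻⁵ / 6.16×10⁻⁵ = 13.8 m/s
Converting: 13.8 m/s × 3.6 = 49.6 km/h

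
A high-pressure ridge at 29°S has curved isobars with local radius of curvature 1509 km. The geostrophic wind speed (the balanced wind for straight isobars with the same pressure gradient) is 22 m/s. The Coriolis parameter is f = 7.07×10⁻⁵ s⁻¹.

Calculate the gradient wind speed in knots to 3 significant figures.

60.3 knots

Around a high, pressure-gradient force acts outward with centrifugal, so Coriolis balances both:
fV = (1/ρ)|∂P/∂n| + V²/R  →  V² − fR·V + fR·V_g = 0
With fR = 7.07×10⁻⁵ × 1509×10³ m = 107 m/s:
V = [fR − √((fR)² − 4 fR V_g)]/2 = [107 − √(107² − 4×107×22)]/2 = 31 m/s
Supergeostrophic (V > V_g = 22 m/s), as expected around a high.
Converting: 31 m/s × 1.944 = 60.3 knots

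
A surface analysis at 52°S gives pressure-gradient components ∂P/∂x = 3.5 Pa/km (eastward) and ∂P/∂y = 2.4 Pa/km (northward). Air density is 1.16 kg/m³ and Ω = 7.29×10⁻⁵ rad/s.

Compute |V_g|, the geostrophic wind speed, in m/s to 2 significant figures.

Coriolis parameter at 52°S:
f = 2Ω sin φ = 2 × 7.29×10⁻⁵ × sin 52° = 1.15×10⁻⁴ s⁻¹
In the Southern Hemisphere f is negative: f = −1.15×10⁻⁴ s⁻¹.
Component geostrophic relations (x east, y north):
u_g = −(1/(fρ)) ∂P/∂y,  v_g = (1/(fρ)) ∂P/∂x
u_g = −(2.4×10⁻³)/(−1.15×10⁻⁴ × 1.16) = 18.0 m/s;  v_g = (3.5×10⁻³)/(−1.15×10⁻⁴ × 1.16) = −26.3 m/s
|V_g| = √(u_g² + v_g²) = 31.8 m/s

32 m/s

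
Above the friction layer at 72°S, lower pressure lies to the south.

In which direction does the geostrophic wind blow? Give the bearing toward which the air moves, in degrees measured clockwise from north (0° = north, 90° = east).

The pressure-gradient force points toward the south (bearing 180°).
Geostrophic balance: in the Southern Hemisphere the Coriolis force deflects motion to the left, so the geostrophic wind blows 90° to the left of the pressure-gradient force (low pressure on the right).
Rotating 180° by 90° counterclockwise gives 090° — the wind blows toward the east.

090°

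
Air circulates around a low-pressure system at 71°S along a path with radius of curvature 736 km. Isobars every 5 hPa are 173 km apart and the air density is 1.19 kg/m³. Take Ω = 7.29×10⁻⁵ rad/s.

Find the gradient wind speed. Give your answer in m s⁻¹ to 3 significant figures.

15.3 m s⁻¹

Coriolis parameter at 71°S:
f = 2Ω sin φ = 2 × 7.29×10⁻⁵ × sin 71° = 1.38×10⁻⁴ s⁻¹
Pressure gradient: |∂P/∂n| = 500 Pa / 173000 m = 2.89×10⁻³ Pa/m
Geostrophic speed: V_g = |∂P/∂n|/(fρ) = 2.89×10⁻³/(1.38×10⁻⁴ × 1.19) = 17.6 m/s
Around a low, centrifugal force acts outward with Coriolis, so pressure-gradient force balances both:
(1/ρ)|∂P/∂n| = fV + V²/R  →  V² + fR·V − fR·V_g = 0
With fR = 1.38×10⁻⁴ × 736×10³ m = 101 m/s:
V = [−fR + √((fR)² + 4 fR V_g)]/2 = [−101 + √(101² + 4×101×17.6)]/2 = 15.3 m/s
Subgeostrophic (V < V_g = 17.6 m/s), as expected around a low.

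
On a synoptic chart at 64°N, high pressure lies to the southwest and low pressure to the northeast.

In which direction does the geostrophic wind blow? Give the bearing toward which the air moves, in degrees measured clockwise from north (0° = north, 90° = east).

135°

The pressure-gradient force points toward the northeast (bearing 045°).
Geostrophic balance: in the Northern Hemisphere the Coriolis force deflects motion to the right, so the geostrophic wind blows 90° to the right of the pressure-gradient force (low pressure on the left).
Rotating 045° by 90° clockwise gives 135° — the wind blows toward the southeast.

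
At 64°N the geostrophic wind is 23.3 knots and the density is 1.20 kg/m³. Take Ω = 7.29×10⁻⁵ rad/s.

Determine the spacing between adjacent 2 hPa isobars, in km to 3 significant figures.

Coriolis parameter at 64°N:
f = 2Ω sin φ = 2 × 7.29×10⁻⁵ × sin 64° = 1.31×10⁻⁴ s⁻¹
Wind speed in SI: 23.3 knots = 12.0 m/s
Geostrophic balance rearranged: |∂P/∂n| = f ρ V_g
|∂P/∂n| = 1.31×10⁻⁴ × 1.20 × 12.0 = 1.88×10⁻³ Pa/m
Isobar spacing: Δn = ΔP/|∂P/∂n| = 200 Pa / 1.88×10⁻³ Pa/m = 106105 m ≈ 106 km

106 km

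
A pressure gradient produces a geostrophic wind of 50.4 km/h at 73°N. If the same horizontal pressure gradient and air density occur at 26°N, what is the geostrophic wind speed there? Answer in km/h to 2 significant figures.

With the same pressure gradient and density, V_g ∝ 1/f ∝ 1/sin φ.
V₂ = V₁ · sin φ₁ / sin φ₂ = 50.4 × sin 73° / sin 26°
V₂ = 50.4 × 0.9563/0.4384 = 110 km/h

110 km/h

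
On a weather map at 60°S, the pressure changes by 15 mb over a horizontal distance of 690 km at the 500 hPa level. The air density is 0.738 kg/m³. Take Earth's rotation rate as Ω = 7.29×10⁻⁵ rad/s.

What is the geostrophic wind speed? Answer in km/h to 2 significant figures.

84 km/h

Coriolis parameter at 60°S:
f = 2Ω sin φ = 2 × 7.29×10⁻⁵ × sin 60° = 1.26×10⁻⁴ s⁻¹
Pressure gradient: |∂P/∂n| = 1500 Pa / 690000 m = 2.17×10⁻³ Pa/m
Geostrophic balance (pressure-gradient force = Coriolis force):
V_g = (1/(fρ)) |∂P/∂n| = 2.17×10⁻³ / (1.26×10⁻⁴ × 0.738) = 23.3 m/s
Converting: 23.3 m/s × 3.6 = 84 km/h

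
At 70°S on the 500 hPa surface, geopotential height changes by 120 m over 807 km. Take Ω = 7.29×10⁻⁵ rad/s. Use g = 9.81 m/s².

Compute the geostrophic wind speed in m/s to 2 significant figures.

11 m/s

Coriolis parameter at 70°S:
f = 2Ω sin φ = 2 × 7.29×10⁻⁵ × sin 70° = 1.37×10⁻⁴ s⁻¹
Height gradient: |∂Z/∂n| = 120 m / 807000 m = 1.49×10⁻⁴
On a pressure surface, geostrophic balance gives V_g = (g/f)|∂Z/∂n|:
V_g = 9.81 × 1.49×10⁻⁴ / 1.37×10⁻⁴ = 10.6 m/s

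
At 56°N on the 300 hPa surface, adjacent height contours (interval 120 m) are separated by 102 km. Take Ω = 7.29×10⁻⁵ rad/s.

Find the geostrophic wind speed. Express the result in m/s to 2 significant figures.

95 m/s

Coriolis parameter at 56°N:
f = 2Ω sin φ = 2 × 7.29×10⁻⁵ × sin 56° = 1.21×10⁻⁴ s⁻¹
Height gradient: |∂Z/∂n| = 120 m / 102000 m = 1.18×10⁻³
On a pressure surface, geostrophic balance gives V_g = (g/f)|∂Z/∂n|:
V_g = 9.81 × 1.18×10⁻³ / 1.21×10⁻⁴ = 95.5 m/s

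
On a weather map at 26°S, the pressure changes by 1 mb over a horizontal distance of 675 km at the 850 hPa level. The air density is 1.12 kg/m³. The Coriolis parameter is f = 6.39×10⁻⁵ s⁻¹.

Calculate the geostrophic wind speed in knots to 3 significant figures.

4.02 knots

Pressure gradient: |∂P/∂n| = 100 Pa / 675000 m = 1.48×10⁻⁴ Pa/m
Geostrophic balance (pressure-gradient force = Coriolis force):
V_g = (1/(fρ)) |∂P/∂n| = 1.48×10⁻⁴ / (6.39×10⁻⁵ × 1.12) = 2.07 m/s
Converting: 2.07 m/s × 1.944 = 4.02 knots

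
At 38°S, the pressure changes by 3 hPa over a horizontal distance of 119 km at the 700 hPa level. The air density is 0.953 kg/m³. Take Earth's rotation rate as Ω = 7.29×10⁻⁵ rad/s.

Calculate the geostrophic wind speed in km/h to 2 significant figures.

110 km/h

Coriolis parameter at 38°S:
f = 2Ω sin φ = 2 × 7.29×10⁻⁵ × sin 38° = 8.98×10⁻⁵ s⁻¹
Pressure gradient: |∂P/∂n| = 300 Pa / 119000 m = 2.52×10⁻³ Pa/m
Geostrophic balance (pressure-gradient force = Coriolis force):
V_g = (1/(fρ)) |∂P/∂n| = 2.52×10⁻³ / (8.98×10⁻⁵ × 0.953) = 29.5 m/s
Converting: 29.5 m/s × 3.6 = 110 km/h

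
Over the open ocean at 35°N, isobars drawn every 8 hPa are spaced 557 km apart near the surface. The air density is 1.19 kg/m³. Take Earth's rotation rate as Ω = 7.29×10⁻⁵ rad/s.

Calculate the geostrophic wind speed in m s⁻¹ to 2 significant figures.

Coriolis parameter at 35°N:
f = 2Ω sin φ = 2 × 7.29×10⁻⁵ × sin 35° = 8.36×10⁻⁵ s⁻¹
Pressure gradient: |∂P/∂n| = 800 Pa / 557000 m = 1.44×10⁻³ Pa/m
Geostrophic balance (pressure-gradient force = Coriolis force):
V_g = (1/(fρ)) |∂P/∂n| = 1.44×10⁻³ / (8.36×10⁻⁵ × 1.19) = 14.4 m/s

14 m s⁻¹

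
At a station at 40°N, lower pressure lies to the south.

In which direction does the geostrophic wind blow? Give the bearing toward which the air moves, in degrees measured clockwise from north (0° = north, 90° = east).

The pressure-gradient force points toward the south (bearing 180°).
Geostrophic balance: in the Northern Hemisphere the Coriolis force deflects motion to the right, so the geostrophic wind blows 90° to the right of the pressure-gradient force (low pressure on the left).
Rotating 180° by 90° clockwise gives 270° — the wind blows toward the west.

270°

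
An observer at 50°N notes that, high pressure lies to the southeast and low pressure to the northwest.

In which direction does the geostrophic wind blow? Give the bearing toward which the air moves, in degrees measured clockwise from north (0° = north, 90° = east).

The pressure-gradient force points toward the northwest (bearing 315°).
Geostrophic balance: in the Northern Hemisphere the Coriolis force deflects motion to the right, so the geostrophic wind blows 90° to the right of the pressure-gradient force (low pressure on the left).
Rotating 315° by 90° clockwise gives 045° — the wind blows toward the northeast.

045°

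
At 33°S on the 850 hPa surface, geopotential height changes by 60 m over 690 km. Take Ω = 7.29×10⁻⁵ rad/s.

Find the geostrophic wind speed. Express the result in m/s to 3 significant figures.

Coriolis parameter at 33°S:
f = 2Ω sin φ = 2 × 7.29×10⁻⁵ × sin 33° = 7.94×10⁻⁵ s⁻¹
Height gradient: |∂Z/∂n| = 60 m / 690000 m = 8.70×10⁻⁵
On a pressure surface, geostrophic balance gives V_g = (g/f)|∂Z/∂n|:
V_g = 9.81 × 8.70×10⁻⁵ / 7.94×10⁻⁵ = 10.7 m/s

10.7 m/s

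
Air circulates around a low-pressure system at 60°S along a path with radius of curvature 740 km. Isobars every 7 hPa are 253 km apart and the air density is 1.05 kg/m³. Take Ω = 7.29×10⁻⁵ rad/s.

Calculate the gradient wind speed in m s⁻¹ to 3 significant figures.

17.6 m s⁻¹

Coriolis parameter at 60°S:
f = 2Ω sin φ = 2 × 7.29×10⁻⁵ × sin 60° = 1.26×10⁻⁴ s⁻¹
Pressure gradient: |∂P/∂n| = 700 Pa / 253000 m = 2.77×10⁻³ Pa/m
Geostrophic speed: V_g = |∂P/∂n|/(fρ) = 2.77×10⁻³/(1.26×10⁻⁴ × 1.05) = 20.9 m/s
Around a low, centrifugal force acts outward with Coriolis, so pressure-gradient force balances both:
(1/ρ)|∂P/∂n| = fV + V²/R  →  V² + fR·V − fR·V_g = 0
With fR = 1.26×10⁻⁴ × 740×10³ m = 93.4 m/s:
V = [−fR + √((fR)² + 4 fR V_g)]/2 = [−93.4 + √(93.4² + 4×93.4×20.9)]/2 = 17.6 m/s
Subgeostrophic (V < V_g = 20.9 m/s), as expected around a low.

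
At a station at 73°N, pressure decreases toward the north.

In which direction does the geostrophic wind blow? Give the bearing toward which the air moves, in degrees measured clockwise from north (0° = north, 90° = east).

090°

The pressure-gradient force points toward the north (bearing 000°).
Geostrophic balance: in the Northern Hemisphere the Coriolis force deflects motion to the right, so the geostrophic wind blows 90° to the right of the pressure-gradient force (low pressure on the left).
Rotating 000° by 90° clockwise gives 090° — the wind blows toward the east.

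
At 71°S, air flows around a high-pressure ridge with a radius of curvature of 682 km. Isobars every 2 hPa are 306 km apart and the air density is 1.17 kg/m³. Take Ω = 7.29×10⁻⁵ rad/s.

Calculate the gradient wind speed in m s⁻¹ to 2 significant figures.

4.2 m s⁻¹

Coriolis parameter at 71°S:
f = 2Ω sin φ = 2 × 7.29×10⁻⁵ × sin 71° = 1.38×10⁻⁴ s⁻¹
Pressure gradient: |∂P/∂n| = 200 Pa / 306000 m = 6.54×10⁻⁴ Pa/m
Geostrophic speed: V_g = |∂P/∂n|/(fρ) = 6.54×10⁻⁴/(1.38×10⁻⁴ × 1.17) = 4.05 m/s
Around a high, pressure-gradient force acts outward with centrifugal, so Coriolis balances both:
fV = (1/ρ)|∂P/∂n| + V²/R  →  V² − fR·V + fR·V_g = 0
With fR = 1.38×10⁻⁴ × 682×10³ m = 94.0 m/s:
V = [fR − √((fR)² − 4 fR V_g)]/2 = [94.0 − √(94.0² − 4×94.0×4.05)]/2 = 4.24 m/s
Supergeostrophic (V > V_g = 4.05 m/s), as expected around a high.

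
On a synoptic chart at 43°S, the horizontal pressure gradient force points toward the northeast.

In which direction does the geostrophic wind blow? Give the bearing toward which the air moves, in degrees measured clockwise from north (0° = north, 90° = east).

315°

The pressure-gradient force points toward the northeast (bearing 045°).
Geostrophic balance: in the Southern Hemisphere the Coriolis force deflects motion to the left, so the geostrophic wind blows 90° to the left of the pressure-gradient force (low pressure on the right).
Rotating 045° by 90° counterclockwise gives 315° — the wind blows toward the northwest.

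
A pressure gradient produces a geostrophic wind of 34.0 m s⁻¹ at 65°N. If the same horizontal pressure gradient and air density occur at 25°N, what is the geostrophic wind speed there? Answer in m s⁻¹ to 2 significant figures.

With the same pressure gradient and density, V_g ∝ 1/f ∝ 1/sin φ.
V₂ = V₁ · sin φ₁ / sin φ₂ = 34.0 × sin 65° / sin 25°
V₂ = 34.0 × 0.9063/0.4226 = 73 m s⁻¹

73 m s⁻¹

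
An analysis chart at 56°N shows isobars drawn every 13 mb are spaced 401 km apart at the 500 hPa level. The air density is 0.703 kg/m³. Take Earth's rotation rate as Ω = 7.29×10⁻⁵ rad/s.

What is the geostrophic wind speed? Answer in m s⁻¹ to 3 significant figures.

Coriolis parameter at 56°N:
f = 2Ω sin φ = 2 × 7.29×10⁻⁵ × sin 56° = 1.21×10⁻⁴ s⁻¹
Pressure gradient: |∂P/∂n| = 1300 Pa / 401000 m = 3.24×10⁻³ Pa/m
Geostrophic balance (pressure-gradient force = Coriolis force):
V_g = (1/(fρ)) |∂P/∂n| = 3.24×10⁻³ / (1.21×10⁻⁴ × 0.703) = 38.2 m/s

38.2 m s⁻¹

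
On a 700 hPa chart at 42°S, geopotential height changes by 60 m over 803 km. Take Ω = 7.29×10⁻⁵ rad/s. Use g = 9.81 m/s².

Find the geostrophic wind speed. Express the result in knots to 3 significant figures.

Coriolis parameter at 42°S:
f = 2Ω sin φ = 2 × 7.29×10⁻⁵ × sin 42° = 9.76×10⁻⁵ s⁻¹
Height gradient: |∂Z/∂n| = 60 m / 803000 m = 7.47×10⁻⁵
On a pressure surface, geostrophic balance gives V_g = (g/f)|∂Z/∂n|:
V_g = 9.81 × 7.47×10⁻⁵ / 9.76×10⁻⁵ = 7.51 m/s
Converting: 7.51 m/s × 1.944 = 14.6 knots

14.6 knots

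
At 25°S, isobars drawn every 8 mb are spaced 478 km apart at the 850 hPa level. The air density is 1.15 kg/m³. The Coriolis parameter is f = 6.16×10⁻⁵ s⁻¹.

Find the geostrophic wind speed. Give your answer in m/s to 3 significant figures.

Pressure gradient: |∂P/∂n| = 800 Pa / 478000 m = 1.67×10⁻³ Pa/m
Geostrophic balance (pressure-gradient force = Coriolis force):
V_g = (1/(fρ)) |∂P/∂n| = 1.67×10⁻³ / (6.16×10⁻⁵ × 1.15) = 23.6 m/s

23.6 m/s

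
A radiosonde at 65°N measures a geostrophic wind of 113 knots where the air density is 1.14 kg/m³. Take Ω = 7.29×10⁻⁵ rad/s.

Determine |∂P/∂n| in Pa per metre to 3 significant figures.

8.76×10⁻³ Pa/m

Coriolis parameter at 65°N:
f = 2Ω sin φ = 2 × 7.29×10⁻⁵ × sin 65° = 1.32×10⁻⁴ s⁻¹
Wind speed in SI: 113 knots = 58.1 m/s
Geostrophic balance rearranged: |∂P/∂n| = f ρ V_g
|∂P/∂n| = 1.32×10⁻⁴ × 1.14 × 58.1 = 8.76×10⁻³ Pa/m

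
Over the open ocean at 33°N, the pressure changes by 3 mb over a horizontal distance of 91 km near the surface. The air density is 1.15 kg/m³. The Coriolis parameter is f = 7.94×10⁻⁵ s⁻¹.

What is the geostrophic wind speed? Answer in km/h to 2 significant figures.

Pressure gradient: |∂P/∂n| = 300 Pa / 91000 m = 3.30×10⁻³ Pa/m
Geostrophic balance (pressure-gradient force = Coriolis force):
V_g = (1/(fρ)) |∂P/∂n| = 3.30×10⁻³ / (7.94×10⁻⁵ × 1.15) = 36.1 m/s
Converting: 36.1 m/s × 3.6 = 130 km/h

130 km/h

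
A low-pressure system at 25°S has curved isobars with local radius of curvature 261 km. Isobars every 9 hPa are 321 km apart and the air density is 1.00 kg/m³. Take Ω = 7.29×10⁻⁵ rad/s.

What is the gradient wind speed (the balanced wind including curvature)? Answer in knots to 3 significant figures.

Coriolis parameter at 25°S:
f = 2Ω sin φ = 2 × 7.29×10⁻⁵ × sin 25° = 6.16×10⁻⁵ s⁻¹
Pressure gradient: |∂P/∂n| = 900 Pa / 321000 m = 2.80×10⁻³ Pa/m
Geostrophic speed: V_g = |∂P/∂n|/(fρ) = 2.80×10⁻³/(6.16×10⁻⁵ × 1.00) = 45.5 m/s
Around a low, centrifugal force acts outward with Coriolis, so pressure-gradient force balances both:
(1/ρ)|∂P/∂n| = fV + V²/R  →  V² + fR·V − fR·V_g = 0
With fR = 6.16×10⁻⁵ × 261×10³ m = 16.1 m/s:
V = [−fR + √((fR)² + 4 fR V_g)]/2 = [−16.1 + √(16.1² + 4×16.1×45.5)]/2 = 20.2 m/s
Subgeostrophic (V < V_g = 45.5 m/s), as expected around a low.
Converting: 20.2 m/s × 1.944 = 39.2 knots

39.2 knots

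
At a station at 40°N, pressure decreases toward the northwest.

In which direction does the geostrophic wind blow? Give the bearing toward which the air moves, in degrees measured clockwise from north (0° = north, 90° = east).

045°

The pressure-gradient force points toward the northwest (bearing 315°).
Geostrophic balance: in the Northern Hemisphere the Coriolis force deflects motion to the right, so the geostrophic wind blows 90° to the right of the pressure-gradient force (low pressure on the left).
Rotating 315° by 90° clockwise gives 045° — the wind blows toward the northeast.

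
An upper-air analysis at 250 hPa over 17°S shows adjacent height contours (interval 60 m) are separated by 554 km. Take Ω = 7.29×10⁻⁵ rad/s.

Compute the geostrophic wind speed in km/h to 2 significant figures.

90 km/h

Coriolis parameter at 17°S:
f = 2Ω sin φ = 2 × 7.29×10⁻⁵ × sin 17° = 4.26×10⁻⁵ s⁻¹
Height gradient: |∂Z/∂n| = 60 m / 554000 m = 1.08×10⁻⁴
On a pressure surface, geostrophic balance gives V_g = (g/f)|∂Z/∂n|:
V_g = 9.81 × 1.08×10⁻⁴ / 4.26×10⁻⁵ = 24.9 m/s
Converting: 24.9 m/s × 3.6 = 90 km/h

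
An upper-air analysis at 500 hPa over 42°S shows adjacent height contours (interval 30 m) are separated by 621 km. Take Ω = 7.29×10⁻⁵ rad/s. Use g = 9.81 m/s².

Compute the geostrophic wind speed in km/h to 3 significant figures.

Coriolis parameter at 42°S:
f = 2Ω sin φ = 2 × 7.29×10⁻⁵ × sin 42° = 9.76×10⁻⁵ s⁻¹
Height gradient: |∂Z/∂n| = 30 m / 621000 m = 4.83×10⁻⁵
On a pressure surface, geostrophic balance gives V_g = (g/f)|∂Z/∂n|:
V_g = 9.81 × 4.83×10⁻⁵ / 9.76×10⁻⁵ = 4.86 m/s
Converting: 4.86 m/s × 3.6 = 17.5 km/h

17.5 km/h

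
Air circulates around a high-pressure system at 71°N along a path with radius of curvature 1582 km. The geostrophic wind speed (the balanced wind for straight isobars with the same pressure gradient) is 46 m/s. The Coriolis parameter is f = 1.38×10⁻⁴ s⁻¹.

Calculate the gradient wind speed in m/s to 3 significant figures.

Around a high, pressure-gradient force acts outward with centrifugal, so Coriolis balances both:
fV = (1/ρ)|∂P/∂n| + V²/R  →  V² − fR·V + fR·V_g = 0
With fR = 1.38×10⁻⁴ × 1582×10³ m = 218 m/s:
V = [fR − √((fR)² − 4 fR V_g)]/2 = [218 − √(218² − 4×218×46)]/2 = 65.9 m/s
Supergeostrophic (V > V_g = 46 m/s), as expected around a high.

65.9 m/s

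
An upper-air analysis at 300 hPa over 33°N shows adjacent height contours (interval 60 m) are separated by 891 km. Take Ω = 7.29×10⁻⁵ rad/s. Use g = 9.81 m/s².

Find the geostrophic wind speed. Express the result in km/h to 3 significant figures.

Coriolis parameter at 33°N:
f = 2Ω sin φ = 2 × 7.29×10⁻⁵ × sin 33° = 7.94×10⁻⁵ s⁻¹
Height gradient: |∂Z/∂n| = 60 m / 891000 m = 6.73×10⁻⁵
On a pressure surface, geostrophic balance gives V_g = (g/f)|∂Z/∂n|:
V_g = 9.81 × 6.73×10⁻⁵ / 7.94×10⁻⁵ = 8.32 m/s
Converting: 8.32 m/s × 3.6 = 29.9 km/h

29.9 km/h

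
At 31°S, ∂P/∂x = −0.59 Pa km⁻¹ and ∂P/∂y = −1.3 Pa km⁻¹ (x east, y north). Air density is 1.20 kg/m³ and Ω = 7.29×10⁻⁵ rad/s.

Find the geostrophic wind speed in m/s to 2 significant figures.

Coriolis parameter at 31°S:
f = 2Ω sin φ = 2 × 7.29×10⁻⁵ × sin 31° = 7.51×10⁻⁵ s⁻¹
In the Southern Hemisphere f is negative: f = −7.51×10⁻⁵ s⁻¹.
Component geostrophic relations (x east, y north):
u_g = −(1/(fρ)) ∂P/∂y,  v_g = (1/(fρ)) ∂P/∂x
u_g = −(−1.3×10⁻³)/(−7.51×10⁻⁵ × 1.20) = −14.4 m/s;  v_g = (−0.59×10⁻³)/(−7.51×10⁻⁵ × 1.20) = 6.55 m/s
|V_g| = √(u_g² + v_g²) = 15.8 m/s

16 m/s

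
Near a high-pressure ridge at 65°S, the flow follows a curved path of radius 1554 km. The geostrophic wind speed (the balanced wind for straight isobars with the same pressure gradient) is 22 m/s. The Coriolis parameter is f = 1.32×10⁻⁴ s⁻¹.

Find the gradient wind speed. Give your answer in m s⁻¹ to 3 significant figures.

Around a high, pressure-gradient force acts outward with centrifugal, so Coriolis balances both:
fV = (1/ρ)|∂P/∂n| + V²/R  →  V² − fR·V + fR·V_g = 0
With fR = 1.32×10⁻⁴ × 1554×10³ m = 205 m/s:
V = [fR − √((fR)² − 4 fR V_g)]/2 = [205 − √(205² − 4×205×22)]/2 = 25.1 m/s
Supergeostrophic (V > V_g = 22 m/s), as expected around a high.

25.1 m s⁻¹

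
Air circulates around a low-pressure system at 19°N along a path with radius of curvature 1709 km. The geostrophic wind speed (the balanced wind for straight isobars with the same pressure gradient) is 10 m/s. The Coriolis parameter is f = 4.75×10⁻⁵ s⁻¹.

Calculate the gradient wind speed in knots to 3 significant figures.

17.5 knots

Around a low, centrifugal force acts outward with Coriolis, so pressure-gradient force balances both:
(1/ρ)|∂P/∂n| = fV + V²/R  →  V² + fR·V − fR·V_g = 0
With fR = 4.75×10⁻⁵ × 1709×10³ m = 81.2 m/s:
V = [−fR + √((fR)² + 4 fR V_g)]/2 = [−81.2 + √(81.2² + 4×81.2×10)]/2 = 9 m/s
Subgeostrophic (V < V_g = 10 m/s), as expected around a low.
Converting: 9 m/s × 1.944 = 17.5 knots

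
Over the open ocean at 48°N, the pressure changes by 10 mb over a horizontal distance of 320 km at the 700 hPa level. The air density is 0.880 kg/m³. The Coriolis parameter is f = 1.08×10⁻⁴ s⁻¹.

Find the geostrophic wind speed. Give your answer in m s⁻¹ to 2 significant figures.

Pressure gradient: |∂P/∂n| = 1000 Pa / 320000 m = 3.12×10⁻³ Pa/m
Geostrophic balance (pressure-gradient force = Coriolis force):
V_g = (1/(fρ)) |∂P/∂n| = 3.12×10⁻³ / (1.08×10⁻⁴ × 0.880) = 32.9 m/s

33 m s⁻¹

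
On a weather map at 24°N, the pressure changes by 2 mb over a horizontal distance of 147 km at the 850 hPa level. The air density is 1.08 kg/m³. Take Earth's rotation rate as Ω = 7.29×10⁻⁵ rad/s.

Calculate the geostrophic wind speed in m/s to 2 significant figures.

Coriolis parameter at 24°N:
f = 2Ω sin φ = 2 × 7.29×10⁻⁵ × sin 24° = 5.93×10⁻⁵ s⁻¹
Pressure gradient: |∂P/∂n| = 200 Pa / 147000 m = 1.36×10⁻³ Pa/m
Geostrophic balance (pressure-gradient force = Coriolis force):
V_g = (1/(fρ)) |∂P/∂n| = 1.36×10⁻³ / (5.93×10⁻⁵ × 1.08) = 21.2 m/s

21 m/s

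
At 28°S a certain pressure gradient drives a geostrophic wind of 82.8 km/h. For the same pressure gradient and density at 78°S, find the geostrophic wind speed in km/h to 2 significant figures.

With the same pressure gradient and density, V_g ∝ 1/f ∝ 1/sin φ.
V₂ = V₁ · sin φ₁ / sin φ₂ = 82.8 × sin 28° / sin 78°
V₂ = 82.8 × 0.4695/0.9781 = 40 km/h

40 km/h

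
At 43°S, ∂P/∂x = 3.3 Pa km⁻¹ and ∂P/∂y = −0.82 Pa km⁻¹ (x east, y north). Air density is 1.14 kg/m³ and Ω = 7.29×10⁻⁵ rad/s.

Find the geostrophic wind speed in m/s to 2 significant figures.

Coriolis parameter at 43°S:
f = 2Ω sin φ = 2 × 7.29×10⁻⁵ × sin 43° = 9.94×10⁻⁵ s⁻¹
In the Southern Hemisphere f is negative: f = −9.94×10⁻⁵ s⁻¹.
Component geostrophic relations (x east, y north):
u_g = −(1/(fρ)) ∂P/∂y,  v_g = (1/(fρ)) ∂P/∂x
u_g = −(−0.82×10⁻³)/(−9.94×10⁻⁵ × 1.14) = −7.23 m/s;  v_g = (3.3×10⁻³)/(−9.94×10⁻⁵ × 1.14) = −29.1 m/s
|V_g| = √(u_g² + v_g²) = 30.0 m/s

30 m/s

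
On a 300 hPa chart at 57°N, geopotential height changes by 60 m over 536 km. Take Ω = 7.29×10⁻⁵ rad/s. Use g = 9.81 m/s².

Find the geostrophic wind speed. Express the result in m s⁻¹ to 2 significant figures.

Coriolis parameter at 57°N:
f = 2Ω sin φ = 2 × 7.29×10⁻⁵ × sin 57° = 1.22×10⁻⁴ s⁻¹
Height gradient: |∂Z/∂n| = 60 m / 536000 m = 1.12×10⁻⁴
On a pressure surface, geostrophic balance gives V_g = (g/f)|∂Z/∂n|:
V_g = 9.81 × 1.12×10⁻⁴ / 1.22×10⁻⁴ = 8.98 m/s

9.0 m s⁻¹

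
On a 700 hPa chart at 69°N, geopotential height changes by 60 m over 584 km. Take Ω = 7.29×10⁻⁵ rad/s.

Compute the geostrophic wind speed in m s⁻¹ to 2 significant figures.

7.4 m s⁻¹

Coriolis parameter at 69°N:
f = 2Ω sin φ = 2 × 7.29×10⁻⁵ × sin 69° = 1.36×10⁻⁴ s⁻¹
Height gradient: |∂Z/∂n| = 60 m / 584000 m = 1.03×10⁻⁴
On a pressure surface, geostrophic balance gives V_g = (g/f)|∂Z/∂n|:
V_g = 9.81 × 1.03×10⁻⁴ / 1.36×10⁻⁴ = 7.40 m/s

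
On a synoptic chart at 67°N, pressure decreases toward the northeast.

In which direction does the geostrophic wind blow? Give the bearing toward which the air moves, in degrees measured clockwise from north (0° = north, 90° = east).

135°

The pressure-gradient force points toward the northeast (bearing 045°).
Geostrophic balance: in the Northern Hemisphere the Coriolis force deflects motion to the right, so the geostrophic wind blows 90° to the right of the pressure-gradient force (low pressure on the left).
Rotating 045° by 90° clockwise gives 135° — the wind blows toward the southeast.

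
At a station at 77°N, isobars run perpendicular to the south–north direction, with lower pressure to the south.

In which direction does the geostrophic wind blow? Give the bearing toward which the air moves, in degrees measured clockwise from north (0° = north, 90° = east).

The pressure-gradient force points toward the south (bearing 180°).
Geostrophic balance: in the Northern Hemisphere the Coriolis force deflects motion to the right, so the geostrophic wind blows 90° to the right of the pressure-gradient force (low pressure on the left).
Rotating 180° by 90° clockwise gives 270° — the wind blows toward the west.

270°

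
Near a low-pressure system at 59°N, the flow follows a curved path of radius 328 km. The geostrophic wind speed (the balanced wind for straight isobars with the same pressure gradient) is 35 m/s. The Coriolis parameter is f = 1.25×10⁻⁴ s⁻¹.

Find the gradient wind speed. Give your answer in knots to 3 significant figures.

Around a low, centrifugal force acts outward with Coriolis, so pressure-gradient force balances both:
(1/ρ)|∂P/∂n| = fV + V²/R  →  V² + fR·V − fR·V_g = 0
With fR = 1.25×10⁻⁴ × 328×10³ m = 41.0 m/s:
V = [−fR + √((fR)² + 4 fR V_g)]/2 = [−41.0 + √(41.0² + 4×41.0×35)]/2 = 22.6 m/s
Subgeostrophic (V < V_g = 35 m/s), as expected around a low.
Converting: 22.6 m/s × 1.944 = 43.9 knots

43.9 knots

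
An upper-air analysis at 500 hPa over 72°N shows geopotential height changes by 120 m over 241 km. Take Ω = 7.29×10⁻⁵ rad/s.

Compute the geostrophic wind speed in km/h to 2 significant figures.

130 km/h

Coriolis parameter at 72°N:
f = 2Ω sin φ = 2 × 7.29×10⁻⁵ × sin 72° = 1.39×10⁻⁴ s⁻¹
Height gradient: |∂Z/∂n| = 120 m / 241000 m = 4.98×10⁻⁴
On a pressure surface, geostrophic balance gives V_g = (g/f)|∂Z/∂n|:
V_g = 9.81 × 4.98×10⁻⁴ / 1.39×10⁻⁴ = 35.2 m/s
Converting: 35.2 m/s × 3.6 = 130 km/h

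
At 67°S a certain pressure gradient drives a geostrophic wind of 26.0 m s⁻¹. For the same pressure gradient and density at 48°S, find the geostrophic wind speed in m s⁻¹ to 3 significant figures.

32.2 m s⁻¹

With the same pressure gradient and density, V_g ∝ 1/f ∝ 1/sin φ.
V₂ = V₁ · sin φ₁ / sin φ₂ = 26.0 × sin 67° / sin 48°
V₂ = 26.0 × 0.9205/0.7431 = 32.2 m s⁻¹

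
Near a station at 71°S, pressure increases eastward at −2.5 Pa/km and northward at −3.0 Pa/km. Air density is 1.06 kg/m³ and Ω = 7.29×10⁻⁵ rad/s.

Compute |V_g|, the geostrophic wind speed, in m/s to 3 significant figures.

26.7 m/s

Coriolis parameter at 71°S:
f = 2Ω sin φ = 2 × 7.29×10⁻⁵ × sin 71° = 1.38×10⁻⁴ s⁻¹
In the Southern Hemisphere f is negative: f = −1.38×10⁻⁴ s⁻¹.
Component geostrophic relations (x east, y north):
u_g = −(1/(fρ)) ∂P/∂y,  v_g = (1/(fρ)) ∂P/∂x
u_g = −(−3.0×10⁻³)/(−1.38×10⁻⁴ × 1.06) = −20.5 m/s;  v_g = (−2.5×10⁻³)/(−1.38×10⁻⁴ × 1.06) = 17.1 m/s
|V_g| = √(u_g² + v_g²) = 26.7 m/s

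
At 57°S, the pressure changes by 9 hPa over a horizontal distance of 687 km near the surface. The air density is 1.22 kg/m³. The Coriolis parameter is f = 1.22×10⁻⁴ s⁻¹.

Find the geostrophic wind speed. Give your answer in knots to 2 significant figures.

Pressure gradient: |∂P/∂n| = 900 Pa / 687000 m = 1.31×10⁻³ Pa/m
Geostrophic balance (pressure-gradient force = Coriolis force):
V_g = (1/(fρ)) |∂P/∂n| = 1.31×10⁻³ / (1.22×10⁻⁴ × 1.22) = 8.80 m/s
Converting: 8.80 m/s × 1.944 = 17 knots

17 knots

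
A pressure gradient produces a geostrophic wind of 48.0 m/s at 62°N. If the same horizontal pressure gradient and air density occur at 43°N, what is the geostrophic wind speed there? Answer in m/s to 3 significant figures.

62.1 m/s

With the same pressure gradient and density, V_g ∝ 1/f ∝ 1/sin φ.
V₂ = V₁ · sin φ₁ / sin φ₂ = 48.0 × sin 62° / sin 43°
V₂ = 48.0 × 0.8829/0.6820 = 62.1 m/s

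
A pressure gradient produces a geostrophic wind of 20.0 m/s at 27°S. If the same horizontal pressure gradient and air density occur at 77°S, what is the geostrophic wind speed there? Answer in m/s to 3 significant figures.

With the same pressure gradient and density, V_g ∝ 1/f ∝ 1/sin φ.
V₂ = V₁ · sin φ₁ / sin φ₂ = 20.0 × sin 27° / sin 77°
V₂ = 20.0 × 0.4540/0.9744 = 9.32 m/s

9.32 m/s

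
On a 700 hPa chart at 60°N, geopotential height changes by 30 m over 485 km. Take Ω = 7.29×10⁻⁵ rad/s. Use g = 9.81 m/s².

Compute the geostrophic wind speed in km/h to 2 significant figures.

17 km/h

Coriolis parameter at 60°N:
f = 2Ω sin φ = 2 × 7.29×10⁻⁵ × sin 60° = 1.26×10⁻⁴ s⁻¹
Height gradient: |∂Z/∂n| = 30 m / 485000 m = 6.19×10⁻⁵
On a pressure surface, geostrophic balance gives V_g = (g/f)|∂Z/∂n|:
V_g = 9.81 × 6.19×10⁻⁵ / 1.26×10⁻⁴ = 4.81 m/s
Converting: 4.81 m/s × 3.6 = 17 km/h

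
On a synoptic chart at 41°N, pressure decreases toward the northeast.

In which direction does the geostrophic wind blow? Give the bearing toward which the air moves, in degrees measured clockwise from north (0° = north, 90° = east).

The pressure-gradient force points toward the northeast (bearing 045°).
Geostrophic balance: in the Northern Hemisphere the Coriolis force deflects motion to the right, so the geostrophic wind blows 90° to the right of the pressure-gradient force (low pressure on the left).
Rotating 045° by 90° clockwise gives 135° — the wind blows toward the southeast.

135°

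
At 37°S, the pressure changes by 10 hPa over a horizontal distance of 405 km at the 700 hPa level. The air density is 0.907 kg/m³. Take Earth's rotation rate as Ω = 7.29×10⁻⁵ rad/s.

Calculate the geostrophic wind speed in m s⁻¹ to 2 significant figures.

Coriolis parameter at 37°S:
f = 2Ω sin φ = 2 × 7.29×10⁻⁵ × sin 37° = 8.77×10⁻⁵ s⁻¹
Pressure gradient: |∂P/∂n| = 1000 Pa / 405000 m = 2.47×10⁻³ Pa/m
Geostrophic balance (pressure-gradient force = Coriolis force):
V_g = (1/(fρ)) |∂P/∂n| = 2.47×10⁻³ / (8.77×10⁻⁵ × 0.907) = 31.0 m/s

31 m s⁻¹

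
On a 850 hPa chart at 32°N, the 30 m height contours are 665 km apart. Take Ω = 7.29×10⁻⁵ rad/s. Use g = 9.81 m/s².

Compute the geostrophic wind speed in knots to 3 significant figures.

Coriolis parameter at 32°N:
f = 2Ω sin φ = 2 × 7.29×10⁻⁵ × sin 32° = 7.73×10⁻⁵ s⁻¹
Height gradient: |∂Z/∂n| = 30 m / 665000 m = 4.51×10⁻⁵
On a pressure surface, geostrophic balance gives V_g = (g/f)|∂Z/∂n|:
V_g = 9.81 × 4.51×10⁻⁵ / 7.73×10⁻⁵ = 5.73 m/s
Converting: 5.73 m/s × 1.944 = 11.1 knots

11.1 knots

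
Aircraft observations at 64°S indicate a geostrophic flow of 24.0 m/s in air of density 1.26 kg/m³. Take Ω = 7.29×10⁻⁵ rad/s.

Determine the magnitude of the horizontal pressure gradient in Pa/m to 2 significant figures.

4.0×10⁻³ Pa/m

Coriolis parameter at 64°S:
f = 2Ω sin φ = 2 × 7.29×10⁻⁵ × sin 64° = 1.31×10⁻⁴ s⁻¹
Geostrophic balance rearranged: |∂P/∂n| = f ρ V_g
|∂P/∂n| = 1.31×10⁻⁴ × 1.26 × 24.0 = 3.96×10⁻³ Pa/m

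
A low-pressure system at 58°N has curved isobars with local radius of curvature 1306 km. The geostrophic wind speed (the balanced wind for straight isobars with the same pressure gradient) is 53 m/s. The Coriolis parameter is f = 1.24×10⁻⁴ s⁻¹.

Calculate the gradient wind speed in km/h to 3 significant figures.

151 km/h

Around a low, centrifugal force acts outward with Coriolis, so pressure-gradient force balances both:
(1/ρ)|∂P/∂n| = fV + V²/R  →  V² + fR·V − fR·V_g = 0
With fR = 1.24×10⁻⁴ × 1306×10³ m = 162 m/s:
V = [−fR + √((fR)² + 4 fR V_g)]/2 = [−162 + √(162² + 4×162×53)]/2 = 42.1 m/s
Subgeostrophic (V < V_g = 53 m/s), as expected around a low.
Converting: 42.1 m/s × 3.6 = 151 km/h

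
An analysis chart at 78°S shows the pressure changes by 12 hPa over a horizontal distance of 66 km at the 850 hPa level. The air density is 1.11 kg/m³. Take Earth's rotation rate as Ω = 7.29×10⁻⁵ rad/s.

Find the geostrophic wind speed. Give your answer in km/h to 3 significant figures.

413 km/h

Coriolis parameter at 78°S:
f = 2Ω sin φ = 2 × 7.29×10⁻⁵ × sin 78° = 1.43×10⁻⁴ s⁻¹
Pressure gradient: |∂P/∂n| = 1200 Pa / 66000 m = 1.82×10⁻² Pa/m
Geostrophic balance (pressure-gradient force = Coriolis force):
V_g = (1/(fρ)) |∂P/∂n| = 1.82×10⁻² / (1.43×10⁻⁴ × 1.11) = 115 m/s
Converting: 115 m/s × 3.6 = 413 km/h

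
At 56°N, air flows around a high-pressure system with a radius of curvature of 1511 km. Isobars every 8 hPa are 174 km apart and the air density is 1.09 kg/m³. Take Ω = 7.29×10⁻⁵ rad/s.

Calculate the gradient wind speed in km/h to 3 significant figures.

169 km/h

Coriolis parameter at 56°N:
f = 2Ω sin φ = 2 × 7.29×10⁻⁵ × sin 56° = 1.21×10⁻⁴ s⁻¹
Pressure gradient: |∂P/∂n| = 800 Pa / 174000 m = 4.60×10⁻³ Pa/m
Geostrophic speed: V_g = |∂P/∂n|/(fρ) = 4.60×10⁻³/(1.21×10⁻⁴ × 1.09) = 34.9 m/s
Around a high, pressure-gradient force acts outward with centrifugal, so Coriolis balances both:
fV = (1/ρ)|∂P/∂n| + V²/R  →  V² − fR·V + fR·V_g = 0
With fR = 1.21×10⁻⁴ × 1511×10³ m = 183 m/s:
V = [fR − √((fR)² − 4 fR V_g)]/2 = [183 − √(183² − 4×183×34.9)]/2 = 47 m/s
Supergeostrophic (V > V_g = 34.9 m/s), as expected around a high.
Converting: 47 m/s × 3.6 = 169 km/h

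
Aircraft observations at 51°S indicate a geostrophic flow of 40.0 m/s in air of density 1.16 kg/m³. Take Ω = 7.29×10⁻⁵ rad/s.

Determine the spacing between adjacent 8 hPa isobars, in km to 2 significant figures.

150 km

Coriolis parameter at 51°S:
f = 2Ω sin φ = 2 × 7.29×10⁻⁵ × sin 51° = 1.13×10⁻⁴ s⁻¹
Geostrophic balance rearranged: |∂P/∂n| = f ρ V_g
|∂P/∂n| = 1.13×10⁻⁴ × 1.16 × 40.0 = 5.26×10⁻³ Pa/m
Isobar spacing: Δn = ΔP/|∂P/∂n| = 800 Pa / 5.26×10⁻³ Pa/m = 152164 m ≈ 150 km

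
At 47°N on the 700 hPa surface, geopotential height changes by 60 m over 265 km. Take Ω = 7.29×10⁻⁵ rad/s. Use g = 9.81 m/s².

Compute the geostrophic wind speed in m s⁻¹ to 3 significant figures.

Coriolis parameter at 47°N:
f = 2Ω sin φ = 2 × 7.29×10⁻⁵ × sin 47° = 1.07×10⁻⁴ s⁻¹
Height gradient: |∂Z/∂n| = 60 m / 265000 m = 2.26×10⁻⁴
On a pressure surface, geostrophic balance gives V_g = (g/f)|∂Z/∂n|:
V_g = 9.81 × 2.26×10⁻⁴ / 1.07×10⁻⁴ = 20.8 m/s

20.8 m s⁻¹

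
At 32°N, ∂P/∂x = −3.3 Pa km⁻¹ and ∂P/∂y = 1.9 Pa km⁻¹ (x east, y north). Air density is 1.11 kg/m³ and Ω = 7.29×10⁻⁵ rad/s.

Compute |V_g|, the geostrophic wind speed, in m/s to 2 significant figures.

Coriolis parameter at 32°N:
f = 2Ω sin φ = 2 × 7.29×10⁻⁵ × sin 32° = 7.73×10⁻⁵ s⁻¹
Component geostrophic relations (x east, y north):
u_g = −(1/(fρ)) ∂P/∂y,  v_g = (1/(fρ)) ∂P/∂x
u_g = −(1.9×10⁻³)/(7.73×10⁻⁵ × 1.11) = −22.2 m/s;  v_g = (−3.3×10⁻³)/(7.73×10⁻⁵ × 1.11) = −38.5 m/s
|V_g| = √(u_g² + v_g²) = 44.4 m/s

44 m/s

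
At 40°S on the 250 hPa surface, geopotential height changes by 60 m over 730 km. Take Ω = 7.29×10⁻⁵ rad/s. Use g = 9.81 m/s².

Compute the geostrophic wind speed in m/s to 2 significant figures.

Coriolis parameter at 40°S:
f = 2Ω sin φ = 2 × 7.29×10⁻⁵ × sin 40° = 9.37×10⁻⁵ s⁻¹
Height gradient: |∂Z/∂n| = 60 m / 730000 m = 8.22×10⁻⁵
On a pressure surface, geostrophic balance gives V_g = (g/f)|∂Z/∂n|:
V_g = 9.81 × 8.22×10⁻⁵ / 9.37×10⁻⁵ = 8.60 m/s

8.6 m/s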